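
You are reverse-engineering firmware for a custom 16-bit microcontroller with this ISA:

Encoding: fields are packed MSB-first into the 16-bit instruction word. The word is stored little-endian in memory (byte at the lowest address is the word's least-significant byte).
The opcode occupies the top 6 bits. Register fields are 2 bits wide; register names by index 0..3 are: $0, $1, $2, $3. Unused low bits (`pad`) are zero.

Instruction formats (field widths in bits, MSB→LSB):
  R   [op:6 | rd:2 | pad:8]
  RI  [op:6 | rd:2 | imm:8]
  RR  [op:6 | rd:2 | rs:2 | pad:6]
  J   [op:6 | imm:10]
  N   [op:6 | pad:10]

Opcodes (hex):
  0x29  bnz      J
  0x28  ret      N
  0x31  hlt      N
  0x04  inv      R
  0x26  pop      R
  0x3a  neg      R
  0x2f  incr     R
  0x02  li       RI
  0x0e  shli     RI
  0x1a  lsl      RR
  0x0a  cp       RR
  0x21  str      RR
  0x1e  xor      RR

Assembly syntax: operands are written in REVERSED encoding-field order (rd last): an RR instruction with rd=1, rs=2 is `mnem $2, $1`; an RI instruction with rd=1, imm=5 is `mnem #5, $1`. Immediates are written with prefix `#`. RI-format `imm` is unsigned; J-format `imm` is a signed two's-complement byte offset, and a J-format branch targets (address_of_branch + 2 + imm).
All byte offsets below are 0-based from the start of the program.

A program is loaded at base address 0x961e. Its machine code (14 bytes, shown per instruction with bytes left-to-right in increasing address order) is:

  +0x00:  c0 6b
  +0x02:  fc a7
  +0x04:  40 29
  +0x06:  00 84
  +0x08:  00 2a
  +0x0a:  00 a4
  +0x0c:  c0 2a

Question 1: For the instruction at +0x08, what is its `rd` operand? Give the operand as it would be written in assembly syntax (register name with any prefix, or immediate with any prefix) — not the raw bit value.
off 0x08: read 00 2a as little → 0x2a00
  top 6b → 0xa → cp [RR]
  [9:8] rd=2 = $2
  [7:6] rs=0 = $0

$2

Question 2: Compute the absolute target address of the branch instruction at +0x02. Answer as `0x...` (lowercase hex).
0x961e

@+02  little-endian(fc a7) = 0xa7fc
  top 6b → 0x29 → bnz [J]
  [9:0] imm=1020 (s10→-4) = #-4
  target = base 0x961e + off 0x02 + 2 + imm -4 = 0x961e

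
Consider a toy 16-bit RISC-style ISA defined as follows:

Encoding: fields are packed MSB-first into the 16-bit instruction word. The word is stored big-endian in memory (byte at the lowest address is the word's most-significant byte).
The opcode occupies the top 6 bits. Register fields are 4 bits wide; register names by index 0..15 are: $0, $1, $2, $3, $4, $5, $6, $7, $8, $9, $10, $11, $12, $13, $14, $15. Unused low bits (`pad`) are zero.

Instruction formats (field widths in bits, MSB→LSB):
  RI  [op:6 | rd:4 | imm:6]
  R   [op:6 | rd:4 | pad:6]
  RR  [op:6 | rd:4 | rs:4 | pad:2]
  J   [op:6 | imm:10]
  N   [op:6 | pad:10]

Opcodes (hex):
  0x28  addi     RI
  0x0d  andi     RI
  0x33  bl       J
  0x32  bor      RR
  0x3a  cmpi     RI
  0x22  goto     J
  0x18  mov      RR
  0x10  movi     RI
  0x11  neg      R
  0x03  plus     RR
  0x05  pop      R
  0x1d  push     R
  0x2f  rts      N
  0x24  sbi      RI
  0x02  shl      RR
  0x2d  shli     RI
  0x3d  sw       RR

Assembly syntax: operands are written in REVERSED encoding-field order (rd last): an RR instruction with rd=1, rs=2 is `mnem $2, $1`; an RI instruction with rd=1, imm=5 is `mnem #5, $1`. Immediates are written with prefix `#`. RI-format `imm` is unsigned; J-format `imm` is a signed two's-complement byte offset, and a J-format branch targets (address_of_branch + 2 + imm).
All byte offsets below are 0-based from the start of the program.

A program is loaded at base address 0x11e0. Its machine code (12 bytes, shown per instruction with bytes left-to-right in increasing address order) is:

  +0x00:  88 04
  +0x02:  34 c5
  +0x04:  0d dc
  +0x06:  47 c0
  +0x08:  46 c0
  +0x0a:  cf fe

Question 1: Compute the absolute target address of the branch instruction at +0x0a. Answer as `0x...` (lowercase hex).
+0x0a: cf fe ⇒ word 0xcffe (big)
  opcode bits[15:10]=0x33: bl/J
  imm: (w>>0)&0x3ff=0x3fe (s10→-2) → #-2
  target = base 0x11e0 + off 0x0a + 2 + imm -2 = 0x11ea

0x11ea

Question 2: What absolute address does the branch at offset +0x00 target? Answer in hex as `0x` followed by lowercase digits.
0x11e6

+0x00: 88 04 ⇒ word 0x8804 (big)
  op=0x8804>>10=0x22 ⇒ goto (J)
  imm: (w>>0)&0x3ff=0x4 → #4
  target = base 0x11e0 + off 0x00 + 2 + imm 4 = 0x11e6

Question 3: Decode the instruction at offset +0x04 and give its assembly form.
plus $7, $7

+0x04: 0d dc ⇒ word 0x0ddc (big)
  top 6b → 0x3 → plus [RR]
  [9:6] rd=7 = $7
  [5:2] rs=7 = $7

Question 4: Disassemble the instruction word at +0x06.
+0x06: 47 c0 ⇒ word 0x47c0 (big)
  opcode bits[15:10]=0x11: neg/R
  rd: (w>>6)&0xf=0xf → $15

neg $15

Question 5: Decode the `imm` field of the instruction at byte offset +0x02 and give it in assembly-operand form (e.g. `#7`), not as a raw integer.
#5

off 0x02: read 34 c5 as big → 0x34c5
  top 6b → 0xd → andi [RI]
  [9:6] rd=3 = $3
  [5:0] imm=5 = #5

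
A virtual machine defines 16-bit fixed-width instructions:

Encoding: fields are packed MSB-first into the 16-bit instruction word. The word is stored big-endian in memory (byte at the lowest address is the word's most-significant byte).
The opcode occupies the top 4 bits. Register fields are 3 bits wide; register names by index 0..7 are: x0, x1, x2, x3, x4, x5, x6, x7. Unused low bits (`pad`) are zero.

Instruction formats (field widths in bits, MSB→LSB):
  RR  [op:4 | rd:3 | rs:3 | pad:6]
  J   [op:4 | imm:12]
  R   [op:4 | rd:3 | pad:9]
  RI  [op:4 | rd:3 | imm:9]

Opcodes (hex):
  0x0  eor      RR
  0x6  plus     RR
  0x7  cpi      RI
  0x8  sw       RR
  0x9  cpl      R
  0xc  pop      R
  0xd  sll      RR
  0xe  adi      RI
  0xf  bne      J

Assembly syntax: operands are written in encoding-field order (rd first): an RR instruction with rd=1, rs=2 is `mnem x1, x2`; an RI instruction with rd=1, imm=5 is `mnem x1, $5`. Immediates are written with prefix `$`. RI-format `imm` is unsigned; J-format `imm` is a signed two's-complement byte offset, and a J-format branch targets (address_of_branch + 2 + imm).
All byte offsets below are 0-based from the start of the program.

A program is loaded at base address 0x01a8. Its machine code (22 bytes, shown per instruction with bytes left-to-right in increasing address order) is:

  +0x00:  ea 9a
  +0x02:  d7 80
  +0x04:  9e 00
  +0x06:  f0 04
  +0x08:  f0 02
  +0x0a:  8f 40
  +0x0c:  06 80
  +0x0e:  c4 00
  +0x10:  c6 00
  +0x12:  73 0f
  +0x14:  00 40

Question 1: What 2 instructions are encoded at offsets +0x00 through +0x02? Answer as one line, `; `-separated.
adi x5, $154; sll x3, x6

off 0x00: read ea 9a as big → 0xea9a
  top 4b → 0xe → adi [RI]
  rd: (w>>9)&0x7=0x5 → x5
  imm: (w>>0)&0x1ff=0x9a → $154
off 0x02: read d7 80 as big → 0xd780
  top 4b → 0xd → sll [RR]
  rd: (w>>9)&0x7=0x3 → x3
  rs: (w>>6)&0x7=0x6 → x6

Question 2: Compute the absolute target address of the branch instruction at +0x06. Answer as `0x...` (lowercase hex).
0x01b4

[06] f0 04 → 0xf004
  opcode bits[15:12]=0xf: bne/J
  imm: (w>>0)&0xfff=0x4 → $4
  target = base 0x01a8 + off 0x06 + 2 + imm 4 = 0x01b4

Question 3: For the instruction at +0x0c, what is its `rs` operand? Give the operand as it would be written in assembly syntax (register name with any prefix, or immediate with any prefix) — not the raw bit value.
+0x0c: 06 80 ⇒ word 0x0680 (big)
  top 4b → 0x0 → eor [RR]
  rd@[11:9]=0x3 ⇒ x3
  rs@[8:6]=0x2 ⇒ x2

x2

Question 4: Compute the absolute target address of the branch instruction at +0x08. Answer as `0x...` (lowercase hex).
off 0x08: read f0 02 as big → 0xf002
  top 4b → 0xf → bne [J]
  [11:0] imm=2 = $2
  target = base 0x01a8 + off 0x08 + 2 + imm 2 = 0x01b4

0x01b4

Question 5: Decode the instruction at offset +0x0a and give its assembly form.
off 0x0a: read 8f 40 as big → 0x8f40
  op=0x8f40>>12=0x8 ⇒ sw (RR)
  rd: (w>>9)&0x7=0x7 → x7
  rs: (w>>6)&0x7=0x5 → x5

sw x7, x5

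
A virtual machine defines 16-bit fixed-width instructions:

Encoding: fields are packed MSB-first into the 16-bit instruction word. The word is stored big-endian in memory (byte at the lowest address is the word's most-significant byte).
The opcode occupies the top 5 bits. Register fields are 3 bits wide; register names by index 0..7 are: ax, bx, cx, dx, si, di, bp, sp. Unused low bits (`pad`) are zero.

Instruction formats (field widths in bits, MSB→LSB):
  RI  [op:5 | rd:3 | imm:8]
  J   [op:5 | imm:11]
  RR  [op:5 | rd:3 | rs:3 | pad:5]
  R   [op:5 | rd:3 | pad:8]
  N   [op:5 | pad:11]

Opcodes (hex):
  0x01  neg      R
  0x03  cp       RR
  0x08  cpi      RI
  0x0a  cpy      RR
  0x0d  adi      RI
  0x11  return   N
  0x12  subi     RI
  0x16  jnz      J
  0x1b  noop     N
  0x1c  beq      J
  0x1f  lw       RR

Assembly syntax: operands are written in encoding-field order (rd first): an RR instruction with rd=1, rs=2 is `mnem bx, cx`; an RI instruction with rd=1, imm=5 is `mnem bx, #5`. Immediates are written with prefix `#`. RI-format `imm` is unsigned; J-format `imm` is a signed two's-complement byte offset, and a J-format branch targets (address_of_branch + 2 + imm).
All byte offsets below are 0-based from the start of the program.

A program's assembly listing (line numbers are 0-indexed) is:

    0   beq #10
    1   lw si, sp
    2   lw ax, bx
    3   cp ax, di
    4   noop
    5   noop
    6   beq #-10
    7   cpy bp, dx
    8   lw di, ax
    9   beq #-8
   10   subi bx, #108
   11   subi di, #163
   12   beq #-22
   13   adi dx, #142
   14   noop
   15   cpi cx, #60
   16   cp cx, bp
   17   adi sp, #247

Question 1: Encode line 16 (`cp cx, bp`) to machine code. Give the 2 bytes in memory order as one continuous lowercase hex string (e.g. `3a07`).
16. cp fields op=0x3:5|rd=2:3|rs=6:3|pad=0:5 → word 1ac0h → 1a c0

1ac0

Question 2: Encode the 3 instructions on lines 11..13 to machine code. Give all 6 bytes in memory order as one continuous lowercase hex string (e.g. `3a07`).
95a3e7ea6b8e

11. subi fields op=0x12:5|rd=5:3|imm=163:8 → word 95a3h → 95 a3
12. beq fields op=0x1c:5|imm=-22:11 → word e7eah → e7 ea
13. adi fields op=0xd:5|rd=3:3|imm=142:8 → word 6b8eh → 6b 8e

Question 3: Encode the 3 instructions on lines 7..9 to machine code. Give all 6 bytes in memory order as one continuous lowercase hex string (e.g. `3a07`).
line 7 (cpy): pack op=0xa:5|rd=6:3|rs=3:3|pad=0:5 = 0x5660; big→ 56 60
line 8 (lw): pack op=0x1f:5|rd=5:3|rs=0:3|pad=0:5 = 0xfd00; big→ fd 00
line 9 (beq): pack op=0x1c:5|imm=-8:11 = 0xe7f8; big→ e7 f8

5660fd00e7f8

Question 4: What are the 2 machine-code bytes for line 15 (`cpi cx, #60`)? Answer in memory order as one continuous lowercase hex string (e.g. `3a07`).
423c

L15: cpi op=0x8:5|rd=2:3|imm=60:8 ⇒ 0x423c ⇒ big 42 3c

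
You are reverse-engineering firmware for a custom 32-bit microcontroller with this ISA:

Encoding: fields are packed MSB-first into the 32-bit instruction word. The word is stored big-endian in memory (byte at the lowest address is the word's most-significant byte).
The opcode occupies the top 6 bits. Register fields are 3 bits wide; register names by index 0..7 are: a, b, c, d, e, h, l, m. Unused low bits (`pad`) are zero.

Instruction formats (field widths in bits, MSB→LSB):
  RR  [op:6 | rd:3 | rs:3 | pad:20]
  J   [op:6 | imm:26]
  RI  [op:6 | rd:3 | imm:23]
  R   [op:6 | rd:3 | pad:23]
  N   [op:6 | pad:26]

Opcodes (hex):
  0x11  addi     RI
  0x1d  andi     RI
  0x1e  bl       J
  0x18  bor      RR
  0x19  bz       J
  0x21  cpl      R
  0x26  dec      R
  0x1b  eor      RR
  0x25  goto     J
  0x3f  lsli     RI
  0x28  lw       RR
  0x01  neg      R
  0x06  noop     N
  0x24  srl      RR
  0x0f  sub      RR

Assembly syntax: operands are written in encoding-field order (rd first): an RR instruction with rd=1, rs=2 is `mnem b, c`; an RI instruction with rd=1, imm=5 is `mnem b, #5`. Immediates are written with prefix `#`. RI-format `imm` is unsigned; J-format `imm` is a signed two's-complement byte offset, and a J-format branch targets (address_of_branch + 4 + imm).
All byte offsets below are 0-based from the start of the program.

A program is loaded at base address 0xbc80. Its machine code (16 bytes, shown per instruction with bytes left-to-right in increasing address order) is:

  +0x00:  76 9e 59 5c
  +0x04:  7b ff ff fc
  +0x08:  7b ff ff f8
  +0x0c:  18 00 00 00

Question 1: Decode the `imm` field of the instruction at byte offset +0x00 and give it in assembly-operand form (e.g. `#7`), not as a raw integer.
#1988956

[00] 76 9e 59 5c → 0x769e595c
  op=0x769e595c>>26=0x1d ⇒ andi (RI)
  rd@[25:23]=0x5 ⇒ h
  imm@[22:0]=0x1e595c ⇒ #1988956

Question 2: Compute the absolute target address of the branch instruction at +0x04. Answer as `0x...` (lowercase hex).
@+04  big-endian(7b ff ff fc) = 0x7bfffffc
  op=0x7bfffffc>>26=0x1e ⇒ bl (J)
  imm@[25:0]=0x3fffffc (s26→-4) ⇒ #-4
  target = base 0xbc80 + off 0x04 + 4 + imm -4 = 0xbc84

0xbc84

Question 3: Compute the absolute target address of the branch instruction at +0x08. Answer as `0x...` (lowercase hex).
[08] 7b ff ff f8 → 0x7bfffff8
  opcode bits[31:26]=0x1e: bl/J
  imm@[25:0]=0x3fffff8 (s26→-8) ⇒ #-8
  target = base 0xbc80 + off 0x08 + 4 + imm -8 = 0xbc84

0xbc84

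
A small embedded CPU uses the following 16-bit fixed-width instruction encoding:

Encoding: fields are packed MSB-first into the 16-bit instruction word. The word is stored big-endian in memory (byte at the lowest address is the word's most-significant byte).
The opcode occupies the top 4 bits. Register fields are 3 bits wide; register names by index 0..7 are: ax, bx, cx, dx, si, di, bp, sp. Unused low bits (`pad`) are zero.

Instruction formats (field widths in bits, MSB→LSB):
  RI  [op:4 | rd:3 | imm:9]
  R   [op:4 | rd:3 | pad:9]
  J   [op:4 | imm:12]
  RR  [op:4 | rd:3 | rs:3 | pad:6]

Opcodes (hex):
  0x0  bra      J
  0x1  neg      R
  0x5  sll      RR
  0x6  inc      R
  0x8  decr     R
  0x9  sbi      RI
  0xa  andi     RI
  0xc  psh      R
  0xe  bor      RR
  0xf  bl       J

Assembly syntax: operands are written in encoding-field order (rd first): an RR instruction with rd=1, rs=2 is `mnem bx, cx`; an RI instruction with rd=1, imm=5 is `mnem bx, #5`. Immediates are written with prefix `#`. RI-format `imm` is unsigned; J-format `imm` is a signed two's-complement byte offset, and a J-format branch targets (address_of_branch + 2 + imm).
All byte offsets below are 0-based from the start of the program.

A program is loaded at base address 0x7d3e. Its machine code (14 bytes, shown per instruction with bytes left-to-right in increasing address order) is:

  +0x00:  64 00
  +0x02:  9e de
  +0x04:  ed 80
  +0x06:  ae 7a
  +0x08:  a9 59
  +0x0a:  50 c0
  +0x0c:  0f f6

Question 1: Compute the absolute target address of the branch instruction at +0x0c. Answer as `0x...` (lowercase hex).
[0c] 0f f6 → 0x0ff6
  op=0x0ff6>>12=0x0 ⇒ bra (J)
  [11:0] imm=4086 (s12→-10) = #-10
  target = base 0x7d3e + off 0x0c + 2 + imm -10 = 0x7d42

0x7d42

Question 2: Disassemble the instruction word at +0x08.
andi si, #345

+0x08: a9 59 ⇒ word 0xa959 (big)
  op=0xa959>>12=0xa ⇒ andi (RI)
  rd@[11:9]=0x4 ⇒ si
  imm@[8:0]=0x159 ⇒ #345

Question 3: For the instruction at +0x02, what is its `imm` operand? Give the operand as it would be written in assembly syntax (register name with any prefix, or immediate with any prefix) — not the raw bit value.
off 0x02: read 9e de as big → 0x9ede
  top 4b → 0x9 → sbi [RI]
  [11:9] rd=7 = sp
  [8:0] imm=222 = #222

#222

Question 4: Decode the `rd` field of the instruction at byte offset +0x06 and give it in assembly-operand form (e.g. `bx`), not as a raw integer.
+0x06: ae 7a ⇒ word 0xae7a (big)
  opcode bits[15:12]=0xa: andi/RI
  rd: (w>>9)&0x7=0x7 → sp
  imm: (w>>0)&0x1ff=0x7a → #122

sp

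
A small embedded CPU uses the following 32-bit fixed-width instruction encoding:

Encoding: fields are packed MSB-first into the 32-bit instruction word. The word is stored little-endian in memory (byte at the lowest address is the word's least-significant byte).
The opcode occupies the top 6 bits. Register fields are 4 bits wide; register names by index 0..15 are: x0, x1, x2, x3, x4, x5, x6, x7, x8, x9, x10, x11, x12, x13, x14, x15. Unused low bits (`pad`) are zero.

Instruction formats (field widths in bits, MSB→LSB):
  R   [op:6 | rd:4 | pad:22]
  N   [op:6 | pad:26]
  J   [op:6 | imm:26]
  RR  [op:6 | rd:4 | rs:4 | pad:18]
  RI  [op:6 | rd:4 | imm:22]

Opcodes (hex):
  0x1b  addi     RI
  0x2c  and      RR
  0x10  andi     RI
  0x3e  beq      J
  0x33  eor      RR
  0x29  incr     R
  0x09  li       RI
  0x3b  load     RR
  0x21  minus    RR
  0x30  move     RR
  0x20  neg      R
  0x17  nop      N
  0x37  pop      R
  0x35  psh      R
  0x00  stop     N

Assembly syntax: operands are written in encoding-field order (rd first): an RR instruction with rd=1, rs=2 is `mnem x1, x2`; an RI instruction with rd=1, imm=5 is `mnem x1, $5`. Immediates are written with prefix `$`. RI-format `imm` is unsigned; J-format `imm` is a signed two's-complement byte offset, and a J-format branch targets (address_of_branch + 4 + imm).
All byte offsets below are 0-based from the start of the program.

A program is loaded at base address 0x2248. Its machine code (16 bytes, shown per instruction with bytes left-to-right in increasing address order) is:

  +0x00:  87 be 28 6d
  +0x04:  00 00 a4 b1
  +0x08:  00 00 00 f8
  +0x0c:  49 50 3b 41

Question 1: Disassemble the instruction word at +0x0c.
[0c] 49 50 3b 41 → 0x413b5049
  top 6b → 0x10 → andi [RI]
  rd@[25:22]=0x4 ⇒ x4
  imm@[21:0]=0x3b5049 ⇒ $3887177

andi x4, $3887177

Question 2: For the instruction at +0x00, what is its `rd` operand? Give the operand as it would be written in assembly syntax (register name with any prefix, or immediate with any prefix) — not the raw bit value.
@+00  little-endian(87 be 28 6d) = 0x6d28be87
  top 6b → 0x1b → addi [RI]
  rd@[25:22]=0x4 ⇒ x4
  imm@[21:0]=0x28be87 ⇒ $2670215

x4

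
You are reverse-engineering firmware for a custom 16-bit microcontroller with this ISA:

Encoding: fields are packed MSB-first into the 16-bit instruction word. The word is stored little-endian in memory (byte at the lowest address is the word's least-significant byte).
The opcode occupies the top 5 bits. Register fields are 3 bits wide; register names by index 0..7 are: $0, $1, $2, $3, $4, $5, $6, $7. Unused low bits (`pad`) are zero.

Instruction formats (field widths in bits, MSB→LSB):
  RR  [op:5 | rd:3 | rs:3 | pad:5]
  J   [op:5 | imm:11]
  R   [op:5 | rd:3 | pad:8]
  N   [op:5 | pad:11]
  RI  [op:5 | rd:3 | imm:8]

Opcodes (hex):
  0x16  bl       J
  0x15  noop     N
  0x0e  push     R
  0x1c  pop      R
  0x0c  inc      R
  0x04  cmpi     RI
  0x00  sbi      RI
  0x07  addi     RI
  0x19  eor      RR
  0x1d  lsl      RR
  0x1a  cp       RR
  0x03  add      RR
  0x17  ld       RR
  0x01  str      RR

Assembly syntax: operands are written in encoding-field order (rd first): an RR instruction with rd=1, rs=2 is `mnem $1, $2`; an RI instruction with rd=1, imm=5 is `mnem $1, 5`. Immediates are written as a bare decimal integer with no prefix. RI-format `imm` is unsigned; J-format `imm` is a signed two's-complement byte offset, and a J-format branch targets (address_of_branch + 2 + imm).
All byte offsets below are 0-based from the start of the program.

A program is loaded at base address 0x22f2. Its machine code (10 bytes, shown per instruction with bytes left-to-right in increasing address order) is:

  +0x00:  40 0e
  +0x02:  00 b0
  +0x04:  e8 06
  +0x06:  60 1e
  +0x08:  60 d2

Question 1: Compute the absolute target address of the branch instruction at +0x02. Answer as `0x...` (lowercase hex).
0x22f6

off 0x02: read 00 b0 as little → 0xb000
  top 5b → 0x16 → bl [J]
  imm: (w>>0)&0x7ff=0x0 → 0
  target = base 0x22f2 + off 0x02 + 2 + imm 0 = 0x22f6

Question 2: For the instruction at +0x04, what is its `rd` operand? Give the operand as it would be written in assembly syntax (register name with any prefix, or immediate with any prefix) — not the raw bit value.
$6

+0x04: e8 06 ⇒ word 0x06e8 (little)
  op=0x06e8>>11=0x0 ⇒ sbi (RI)
  rd: (w>>8)&0x7=0x6 → $6
  imm: (w>>0)&0xff=0xe8 → 232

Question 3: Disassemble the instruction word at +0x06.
add $6, $3

[06] 60 1e → 0x1e60
  top 5b → 0x3 → add [RR]
  rd: (w>>8)&0x7=0x6 → $6
  rs: (w>>5)&0x7=0x3 → $3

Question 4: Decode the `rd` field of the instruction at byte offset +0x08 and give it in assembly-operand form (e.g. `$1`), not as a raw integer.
$2

off 0x08: read 60 d2 as little → 0xd260
  top 5b → 0x1a → cp [RR]
  rd@[10:8]=0x2 ⇒ $2
  rs@[7:5]=0x3 ⇒ $3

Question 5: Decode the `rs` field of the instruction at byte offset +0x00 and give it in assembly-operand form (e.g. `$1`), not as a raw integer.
@+00  little-endian(40 0e) = 0x0e40
  op=0x0e40>>11=0x1 ⇒ str (RR)
  rd@[10:8]=0x6 ⇒ $6
  rs@[7:5]=0x2 ⇒ $2

$2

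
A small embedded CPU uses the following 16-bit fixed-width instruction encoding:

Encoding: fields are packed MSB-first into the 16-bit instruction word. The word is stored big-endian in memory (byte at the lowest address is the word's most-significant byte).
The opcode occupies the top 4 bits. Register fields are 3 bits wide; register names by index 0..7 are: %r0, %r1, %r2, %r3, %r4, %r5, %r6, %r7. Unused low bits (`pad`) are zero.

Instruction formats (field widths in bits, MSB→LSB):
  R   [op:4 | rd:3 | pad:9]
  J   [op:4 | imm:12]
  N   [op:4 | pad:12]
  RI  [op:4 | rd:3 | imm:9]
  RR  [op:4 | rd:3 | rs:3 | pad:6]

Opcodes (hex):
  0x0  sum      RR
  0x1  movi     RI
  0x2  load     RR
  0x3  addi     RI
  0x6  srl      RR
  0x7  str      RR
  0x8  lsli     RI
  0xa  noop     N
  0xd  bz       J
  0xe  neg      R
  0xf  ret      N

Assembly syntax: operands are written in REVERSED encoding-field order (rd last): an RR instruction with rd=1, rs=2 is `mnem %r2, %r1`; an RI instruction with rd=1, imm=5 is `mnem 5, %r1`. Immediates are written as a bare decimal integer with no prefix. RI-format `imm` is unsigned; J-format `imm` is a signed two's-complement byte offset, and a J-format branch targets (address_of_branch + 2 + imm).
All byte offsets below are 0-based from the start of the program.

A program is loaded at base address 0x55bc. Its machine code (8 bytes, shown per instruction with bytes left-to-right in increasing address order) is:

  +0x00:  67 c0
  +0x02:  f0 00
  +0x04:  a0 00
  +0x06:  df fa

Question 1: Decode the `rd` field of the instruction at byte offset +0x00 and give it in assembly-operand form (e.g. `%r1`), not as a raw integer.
%r3

off 0x00: read 67 c0 as big → 0x67c0
  opcode bits[15:12]=0x6: srl/RR
  [11:9] rd=3 = %r3
  [8:6] rs=7 = %r7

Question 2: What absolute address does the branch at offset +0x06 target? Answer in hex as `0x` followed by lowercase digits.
@+06  big-endian(df fa) = 0xdffa
  op=0xdffa>>12=0xd ⇒ bz (J)
  imm: (w>>0)&0xfff=0xffa (s12→-6) → -6
  target = base 0x55bc + off 0x06 + 2 + imm -6 = 0x55be

0x55be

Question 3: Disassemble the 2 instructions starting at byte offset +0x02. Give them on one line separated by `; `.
[02] f0 00 → 0xf000
  op=0xf000>>12=0xf ⇒ ret (N)
[04] a0 00 → 0xa000
  op=0xa000>>12=0xa ⇒ noop (N)

ret; noop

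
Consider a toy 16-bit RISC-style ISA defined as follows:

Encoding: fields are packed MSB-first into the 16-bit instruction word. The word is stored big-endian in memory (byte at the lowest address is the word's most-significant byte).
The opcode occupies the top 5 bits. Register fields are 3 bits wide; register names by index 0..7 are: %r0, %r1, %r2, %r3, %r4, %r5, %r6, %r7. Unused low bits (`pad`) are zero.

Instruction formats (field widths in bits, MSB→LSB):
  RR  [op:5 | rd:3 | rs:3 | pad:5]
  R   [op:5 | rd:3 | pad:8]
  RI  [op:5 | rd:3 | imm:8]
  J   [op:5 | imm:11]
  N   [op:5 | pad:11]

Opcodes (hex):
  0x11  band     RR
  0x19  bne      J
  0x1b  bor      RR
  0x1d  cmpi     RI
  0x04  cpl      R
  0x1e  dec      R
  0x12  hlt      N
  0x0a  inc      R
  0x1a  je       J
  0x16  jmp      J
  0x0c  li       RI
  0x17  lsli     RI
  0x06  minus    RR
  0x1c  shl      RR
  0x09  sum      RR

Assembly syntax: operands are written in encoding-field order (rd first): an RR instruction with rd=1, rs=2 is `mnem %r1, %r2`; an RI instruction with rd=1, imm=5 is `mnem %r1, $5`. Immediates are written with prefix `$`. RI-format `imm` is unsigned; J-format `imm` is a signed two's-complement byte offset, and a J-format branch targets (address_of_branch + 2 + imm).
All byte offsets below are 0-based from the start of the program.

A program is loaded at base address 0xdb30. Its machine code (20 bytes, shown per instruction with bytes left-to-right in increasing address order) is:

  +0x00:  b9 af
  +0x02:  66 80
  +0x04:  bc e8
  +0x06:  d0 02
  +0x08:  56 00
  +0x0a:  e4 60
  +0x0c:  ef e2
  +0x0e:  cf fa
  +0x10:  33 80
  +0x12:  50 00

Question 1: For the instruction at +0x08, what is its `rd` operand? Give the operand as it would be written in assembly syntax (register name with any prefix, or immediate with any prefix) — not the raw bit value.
%r6

@+08  big-endian(56 00) = 0x5600
  opcode bits[15:11]=0xa: inc/R
  [10:8] rd=6 = %r6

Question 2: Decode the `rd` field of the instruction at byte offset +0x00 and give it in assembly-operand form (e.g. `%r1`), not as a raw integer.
%r1

[00] b9 af → 0xb9af
  op=0xb9af>>11=0x17 ⇒ lsli (RI)
  rd: (w>>8)&0x7=0x1 → %r1
  imm: (w>>0)&0xff=0xaf → $175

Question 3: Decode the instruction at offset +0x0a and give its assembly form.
+0x0a: e4 60 ⇒ word 0xe460 (big)
  op=0xe460>>11=0x1c ⇒ shl (RR)
  [10:8] rd=4 = %r4
  [7:5] rs=3 = %r3

shl %r4, %r3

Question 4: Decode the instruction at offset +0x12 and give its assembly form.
inc %r0

off 0x12: read 50 00 as big → 0x5000
  op=0x5000>>11=0xa ⇒ inc (R)
  [10:8] rd=0 = %r0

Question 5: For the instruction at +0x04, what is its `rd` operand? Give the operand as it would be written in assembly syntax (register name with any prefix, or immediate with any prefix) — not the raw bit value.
%r4

off 0x04: read bc e8 as big → 0xbce8
  opcode bits[15:11]=0x17: lsli/RI
  rd: (w>>8)&0x7=0x4 → %r4
  imm: (w>>0)&0xff=0xe8 → $232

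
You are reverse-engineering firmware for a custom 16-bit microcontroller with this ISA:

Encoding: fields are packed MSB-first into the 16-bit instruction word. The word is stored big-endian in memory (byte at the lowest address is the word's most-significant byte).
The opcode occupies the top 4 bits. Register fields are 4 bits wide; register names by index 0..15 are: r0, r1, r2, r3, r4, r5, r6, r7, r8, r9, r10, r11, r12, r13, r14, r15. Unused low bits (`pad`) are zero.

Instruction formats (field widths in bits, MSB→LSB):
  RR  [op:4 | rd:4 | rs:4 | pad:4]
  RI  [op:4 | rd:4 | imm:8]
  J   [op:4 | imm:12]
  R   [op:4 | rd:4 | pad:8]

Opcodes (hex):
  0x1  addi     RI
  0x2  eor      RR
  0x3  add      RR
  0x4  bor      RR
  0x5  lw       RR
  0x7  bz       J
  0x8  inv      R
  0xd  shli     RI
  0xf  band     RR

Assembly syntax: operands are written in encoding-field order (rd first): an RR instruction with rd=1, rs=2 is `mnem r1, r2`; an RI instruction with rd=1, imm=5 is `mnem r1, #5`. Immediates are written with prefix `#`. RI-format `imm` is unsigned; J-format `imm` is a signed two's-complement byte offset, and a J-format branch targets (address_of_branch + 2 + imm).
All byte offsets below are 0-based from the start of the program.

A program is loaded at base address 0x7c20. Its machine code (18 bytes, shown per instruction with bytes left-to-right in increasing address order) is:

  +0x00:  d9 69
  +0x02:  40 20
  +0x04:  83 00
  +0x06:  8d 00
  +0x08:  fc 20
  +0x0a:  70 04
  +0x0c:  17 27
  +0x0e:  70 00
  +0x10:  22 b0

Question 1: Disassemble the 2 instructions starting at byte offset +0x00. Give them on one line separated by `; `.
@+00  big-endian(d9 69) = 0xd969
  top 4b → 0xd → shli [RI]
  rd: (w>>8)&0xf=0x9 → r9
  imm: (w>>0)&0xff=0x69 → #105
@+02  big-endian(40 20) = 0x4020
  top 4b → 0x4 → bor [RR]
  rd: (w>>8)&0xf=0x0 → r0
  rs: (w>>4)&0xf=0x2 → r2

shli r9, #105; bor r0, r2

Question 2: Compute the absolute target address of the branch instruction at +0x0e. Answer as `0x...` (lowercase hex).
off 0x0e: read 70 00 as big → 0x7000
  op=0x7000>>12=0x7 ⇒ bz (J)
  [11:0] imm=0 = #0
  target = base 0x7c20 + off 0x0e + 2 + imm 0 = 0x7c30

0x7c30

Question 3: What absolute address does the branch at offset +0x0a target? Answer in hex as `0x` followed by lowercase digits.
+0x0a: 70 04 ⇒ word 0x7004 (big)
  op=0x7004>>12=0x7 ⇒ bz (J)
  [11:0] imm=4 = #4
  target = base 0x7c20 + off 0x0a + 2 + imm 4 = 0x7c30

0x7c30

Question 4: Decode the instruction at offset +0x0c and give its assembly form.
[0c] 17 27 → 0x1727
  op=0x1727>>12=0x1 ⇒ addi (RI)
  [11:8] rd=7 = r7
  [7:0] imm=39 = #39

addi r7, #39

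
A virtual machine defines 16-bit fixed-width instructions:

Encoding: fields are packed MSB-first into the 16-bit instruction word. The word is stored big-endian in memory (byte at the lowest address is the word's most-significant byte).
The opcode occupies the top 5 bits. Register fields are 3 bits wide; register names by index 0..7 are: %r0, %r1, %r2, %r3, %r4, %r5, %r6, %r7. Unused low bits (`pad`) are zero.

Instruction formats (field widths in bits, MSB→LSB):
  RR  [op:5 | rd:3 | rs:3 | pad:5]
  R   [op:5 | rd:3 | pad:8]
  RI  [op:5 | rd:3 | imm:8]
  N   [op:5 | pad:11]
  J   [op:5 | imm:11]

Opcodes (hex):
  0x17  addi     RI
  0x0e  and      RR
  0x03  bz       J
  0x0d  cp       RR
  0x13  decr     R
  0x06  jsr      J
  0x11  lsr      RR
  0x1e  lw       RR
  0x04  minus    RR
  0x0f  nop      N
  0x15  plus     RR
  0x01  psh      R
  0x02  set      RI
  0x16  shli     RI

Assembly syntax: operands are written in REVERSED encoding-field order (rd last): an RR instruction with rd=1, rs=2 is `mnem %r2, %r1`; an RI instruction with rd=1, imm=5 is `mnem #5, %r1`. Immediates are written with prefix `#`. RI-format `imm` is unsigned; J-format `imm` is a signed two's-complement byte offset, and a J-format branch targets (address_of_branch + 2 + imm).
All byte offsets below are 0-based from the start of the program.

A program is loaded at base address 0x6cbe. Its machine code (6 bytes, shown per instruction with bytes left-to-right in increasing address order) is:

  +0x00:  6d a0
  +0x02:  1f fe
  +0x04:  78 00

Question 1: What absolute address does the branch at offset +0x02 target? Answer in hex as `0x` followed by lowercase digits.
0x6cc0

+0x02: 1f fe ⇒ word 0x1ffe (big)
  opcode bits[15:11]=0x3: bz/J
  imm@[10:0]=0x7fe (s11→-2) ⇒ #-2
  target = base 0x6cbe + off 0x02 + 2 + imm -2 = 0x6cc0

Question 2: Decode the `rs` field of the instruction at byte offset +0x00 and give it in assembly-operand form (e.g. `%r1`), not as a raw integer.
%r5

+0x00: 6d a0 ⇒ word 0x6da0 (big)
  top 5b → 0xd → cp [RR]
  [10:8] rd=5 = %r5
  [7:5] rs=5 = %r5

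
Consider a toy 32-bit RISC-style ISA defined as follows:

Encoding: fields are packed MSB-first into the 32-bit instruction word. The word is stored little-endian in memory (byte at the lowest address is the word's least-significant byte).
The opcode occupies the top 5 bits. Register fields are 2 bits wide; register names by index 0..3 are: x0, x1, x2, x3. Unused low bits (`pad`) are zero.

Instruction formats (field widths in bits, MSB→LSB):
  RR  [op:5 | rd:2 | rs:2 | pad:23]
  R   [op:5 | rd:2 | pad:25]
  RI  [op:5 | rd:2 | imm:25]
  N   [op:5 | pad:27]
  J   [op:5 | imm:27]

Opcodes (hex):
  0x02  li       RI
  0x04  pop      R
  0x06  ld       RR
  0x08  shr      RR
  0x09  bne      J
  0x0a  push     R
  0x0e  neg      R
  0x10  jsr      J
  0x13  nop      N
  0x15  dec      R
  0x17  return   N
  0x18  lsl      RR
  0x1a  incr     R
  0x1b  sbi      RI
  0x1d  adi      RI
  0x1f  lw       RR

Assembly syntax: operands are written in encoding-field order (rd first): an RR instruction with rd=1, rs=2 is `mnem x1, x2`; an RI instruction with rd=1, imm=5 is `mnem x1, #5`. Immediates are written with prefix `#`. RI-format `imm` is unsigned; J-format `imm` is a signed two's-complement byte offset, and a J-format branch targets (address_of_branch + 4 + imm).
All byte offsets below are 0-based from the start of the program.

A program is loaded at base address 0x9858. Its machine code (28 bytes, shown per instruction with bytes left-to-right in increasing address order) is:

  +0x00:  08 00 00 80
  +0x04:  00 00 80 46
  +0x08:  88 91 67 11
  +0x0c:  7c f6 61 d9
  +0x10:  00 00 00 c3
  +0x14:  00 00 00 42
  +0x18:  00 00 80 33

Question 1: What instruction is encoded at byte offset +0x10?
@+10  little-endian(00 00 00 c3) = 0xc3000000
  opcode bits[31:27]=0x18: lsl/RR
  [26:25] rd=1 = x1
  [24:23] rs=2 = x2

lsl x1, x2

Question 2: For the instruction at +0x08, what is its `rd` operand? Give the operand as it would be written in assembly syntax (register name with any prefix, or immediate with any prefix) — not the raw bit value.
[08] 88 91 67 11 → 0x11679188
  op=0x11679188>>27=0x2 ⇒ li (RI)
  rd@[26:25]=0x0 ⇒ x0
  imm@[24:0]=0x1679188 ⇒ #23564680

x0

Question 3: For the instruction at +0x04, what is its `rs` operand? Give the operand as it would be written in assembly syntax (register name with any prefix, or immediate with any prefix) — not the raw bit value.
x1

@+04  little-endian(00 00 80 46) = 0x46800000
  op=0x46800000>>27=0x8 ⇒ shr (RR)
  rd: (w>>25)&0x3=0x3 → x3
  rs: (w>>23)&0x3=0x1 → x1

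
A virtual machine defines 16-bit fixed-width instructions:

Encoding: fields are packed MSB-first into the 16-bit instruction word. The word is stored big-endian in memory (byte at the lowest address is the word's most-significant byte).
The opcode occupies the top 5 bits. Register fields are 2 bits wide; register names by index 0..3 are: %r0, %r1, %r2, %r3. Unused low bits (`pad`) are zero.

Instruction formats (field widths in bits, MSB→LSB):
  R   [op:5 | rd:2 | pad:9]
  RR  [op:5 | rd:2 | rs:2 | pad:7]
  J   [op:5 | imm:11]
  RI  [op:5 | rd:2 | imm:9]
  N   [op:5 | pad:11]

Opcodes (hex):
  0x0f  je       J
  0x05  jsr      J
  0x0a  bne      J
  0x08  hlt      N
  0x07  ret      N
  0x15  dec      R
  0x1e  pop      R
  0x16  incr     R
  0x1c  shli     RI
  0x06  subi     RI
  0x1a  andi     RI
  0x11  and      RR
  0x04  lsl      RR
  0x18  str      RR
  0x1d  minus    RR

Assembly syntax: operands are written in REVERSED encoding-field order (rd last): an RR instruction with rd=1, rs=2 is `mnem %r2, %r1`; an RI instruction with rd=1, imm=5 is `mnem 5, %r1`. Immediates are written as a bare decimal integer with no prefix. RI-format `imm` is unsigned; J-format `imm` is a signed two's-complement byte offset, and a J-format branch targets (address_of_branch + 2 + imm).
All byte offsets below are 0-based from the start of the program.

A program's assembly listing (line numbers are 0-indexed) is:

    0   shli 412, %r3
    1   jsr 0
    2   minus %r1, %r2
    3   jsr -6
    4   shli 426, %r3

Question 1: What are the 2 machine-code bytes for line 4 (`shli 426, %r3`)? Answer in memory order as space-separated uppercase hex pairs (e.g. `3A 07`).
E7 AA

line 4 (shli): pack op=0x1c:5|rd=3:2|imm=426:9 = 0xe7aa; big→ e7 aa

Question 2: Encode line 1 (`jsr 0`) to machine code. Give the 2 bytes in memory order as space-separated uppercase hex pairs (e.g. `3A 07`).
1. jsr fields op=0x5:5|imm=0:11 → word 2800h → 28 00

28 00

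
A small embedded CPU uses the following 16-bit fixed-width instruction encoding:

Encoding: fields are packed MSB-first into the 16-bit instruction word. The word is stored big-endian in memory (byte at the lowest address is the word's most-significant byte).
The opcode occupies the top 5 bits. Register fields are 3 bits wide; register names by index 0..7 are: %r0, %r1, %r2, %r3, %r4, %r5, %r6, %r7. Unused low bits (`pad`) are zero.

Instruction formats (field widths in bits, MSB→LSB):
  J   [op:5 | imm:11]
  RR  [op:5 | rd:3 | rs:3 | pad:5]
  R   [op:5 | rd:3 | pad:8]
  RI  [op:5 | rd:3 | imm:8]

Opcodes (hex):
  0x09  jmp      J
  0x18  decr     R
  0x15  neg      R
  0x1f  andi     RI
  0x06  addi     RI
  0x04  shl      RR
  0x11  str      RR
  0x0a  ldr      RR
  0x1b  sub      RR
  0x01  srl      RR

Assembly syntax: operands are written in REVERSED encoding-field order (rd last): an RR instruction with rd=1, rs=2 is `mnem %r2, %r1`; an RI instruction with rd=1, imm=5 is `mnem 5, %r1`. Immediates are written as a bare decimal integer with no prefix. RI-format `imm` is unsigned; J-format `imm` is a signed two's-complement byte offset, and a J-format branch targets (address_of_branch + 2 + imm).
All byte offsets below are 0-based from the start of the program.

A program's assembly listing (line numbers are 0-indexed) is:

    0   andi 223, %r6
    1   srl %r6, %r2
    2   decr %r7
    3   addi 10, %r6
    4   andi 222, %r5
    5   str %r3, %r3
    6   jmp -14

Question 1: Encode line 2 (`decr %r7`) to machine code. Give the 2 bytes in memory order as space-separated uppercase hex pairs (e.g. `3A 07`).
C7 00

L2: decr op=0x18:5|rd=7:3|pad=0:8 ⇒ 0xc700 ⇒ big c7 00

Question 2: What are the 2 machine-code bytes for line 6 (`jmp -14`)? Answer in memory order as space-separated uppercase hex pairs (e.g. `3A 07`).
4F F2

6. jmp fields op=0x9:5|imm=-14:11 → word 4ff2h → 4f f2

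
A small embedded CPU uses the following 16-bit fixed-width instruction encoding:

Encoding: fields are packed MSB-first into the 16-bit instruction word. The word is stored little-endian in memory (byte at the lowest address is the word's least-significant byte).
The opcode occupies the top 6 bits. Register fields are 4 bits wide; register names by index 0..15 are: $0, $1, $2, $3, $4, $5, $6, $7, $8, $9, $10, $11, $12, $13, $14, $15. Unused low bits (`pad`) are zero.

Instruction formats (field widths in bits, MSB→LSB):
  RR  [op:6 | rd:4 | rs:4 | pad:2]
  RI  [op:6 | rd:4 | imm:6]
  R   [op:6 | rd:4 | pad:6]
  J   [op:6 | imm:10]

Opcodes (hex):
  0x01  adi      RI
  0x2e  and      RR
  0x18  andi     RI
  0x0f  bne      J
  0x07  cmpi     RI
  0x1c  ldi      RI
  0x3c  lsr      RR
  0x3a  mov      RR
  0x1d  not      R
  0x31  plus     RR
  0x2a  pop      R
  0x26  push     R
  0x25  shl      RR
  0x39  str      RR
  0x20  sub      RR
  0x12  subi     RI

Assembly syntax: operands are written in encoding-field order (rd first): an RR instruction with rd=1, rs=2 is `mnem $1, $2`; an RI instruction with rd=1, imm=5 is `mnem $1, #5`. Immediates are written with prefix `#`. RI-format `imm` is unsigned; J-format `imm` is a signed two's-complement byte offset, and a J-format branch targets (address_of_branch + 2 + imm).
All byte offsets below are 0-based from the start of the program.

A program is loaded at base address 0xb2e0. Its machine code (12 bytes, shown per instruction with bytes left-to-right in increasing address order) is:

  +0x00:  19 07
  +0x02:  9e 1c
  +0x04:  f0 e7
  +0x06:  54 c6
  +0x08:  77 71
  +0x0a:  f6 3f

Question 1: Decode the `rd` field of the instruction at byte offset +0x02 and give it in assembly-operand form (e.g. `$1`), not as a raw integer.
off 0x02: read 9e 1c as little → 0x1c9e
  opcode bits[15:10]=0x7: cmpi/RI
  rd: (w>>6)&0xf=0x2 → $2
  imm: (w>>0)&0x3f=0x1e → #30

$2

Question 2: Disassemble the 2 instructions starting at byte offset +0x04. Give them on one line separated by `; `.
str $15, $12; plus $9, $5

off 0x04: read f0 e7 as little → 0xe7f0
  op=0xe7f0>>10=0x39 ⇒ str (RR)
  rd: (w>>6)&0xf=0xf → $15
  rs: (w>>2)&0xf=0xc → $12
off 0x06: read 54 c6 as little → 0xc654
  op=0xc654>>10=0x31 ⇒ plus (RR)
  rd: (w>>6)&0xf=0x9 → $9
  rs: (w>>2)&0xf=0x5 → $5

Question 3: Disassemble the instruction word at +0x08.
ldi $5, #55

@+08  little-endian(77 71) = 0x7177
  opcode bits[15:10]=0x1c: ldi/RI
  rd@[9:6]=0x5 ⇒ $5
  imm@[5:0]=0x37 ⇒ #55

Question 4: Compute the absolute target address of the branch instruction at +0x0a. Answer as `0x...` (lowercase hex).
0xb2e2

@+0a  little-endian(f6 3f) = 0x3ff6
  opcode bits[15:10]=0xf: bne/J
  [9:0] imm=1014 (s10→-10) = #-10
  target = base 0xb2e0 + off 0x0a + 2 + imm -10 = 0xb2e2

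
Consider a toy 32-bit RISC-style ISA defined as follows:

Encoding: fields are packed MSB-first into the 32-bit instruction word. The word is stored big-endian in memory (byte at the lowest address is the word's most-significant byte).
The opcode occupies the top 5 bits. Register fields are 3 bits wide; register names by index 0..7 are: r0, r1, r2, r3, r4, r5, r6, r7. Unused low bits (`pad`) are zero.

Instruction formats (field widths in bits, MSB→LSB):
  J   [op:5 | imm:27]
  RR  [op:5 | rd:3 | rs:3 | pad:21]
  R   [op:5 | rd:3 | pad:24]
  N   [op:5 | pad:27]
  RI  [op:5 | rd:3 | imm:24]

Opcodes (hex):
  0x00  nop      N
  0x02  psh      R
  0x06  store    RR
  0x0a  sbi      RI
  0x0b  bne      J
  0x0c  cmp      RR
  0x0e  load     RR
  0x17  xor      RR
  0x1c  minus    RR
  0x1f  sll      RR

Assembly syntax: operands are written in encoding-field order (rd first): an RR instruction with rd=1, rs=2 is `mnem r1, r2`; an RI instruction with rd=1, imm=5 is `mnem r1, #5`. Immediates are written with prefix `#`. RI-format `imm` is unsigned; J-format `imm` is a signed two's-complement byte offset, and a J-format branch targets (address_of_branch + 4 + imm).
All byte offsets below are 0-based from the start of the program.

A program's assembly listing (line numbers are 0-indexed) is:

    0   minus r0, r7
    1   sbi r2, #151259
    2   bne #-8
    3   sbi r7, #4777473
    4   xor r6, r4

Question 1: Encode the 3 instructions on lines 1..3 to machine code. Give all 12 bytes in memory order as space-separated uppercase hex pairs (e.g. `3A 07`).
52 02 4E DB 5F FF FF F8 57 48 E6 01

1. sbi fields op=0xa:5|rd=2:3|imm=151259:24 → word 52024edbh → 52 02 4e db
2. bne fields op=0xb:5|imm=-8:27 → word 5ffffff8h → 5f ff ff f8
3. sbi fields op=0xa:5|rd=7:3|imm=4777473:24 → word 5748e601h → 57 48 e6 01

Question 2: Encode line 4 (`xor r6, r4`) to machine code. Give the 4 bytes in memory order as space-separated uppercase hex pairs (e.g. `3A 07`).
BE 80 00 00

L4: xor op=0x17:5|rd=6:3|rs=4:3|pad=0:21 ⇒ 0xbe800000 ⇒ big be 80 00 00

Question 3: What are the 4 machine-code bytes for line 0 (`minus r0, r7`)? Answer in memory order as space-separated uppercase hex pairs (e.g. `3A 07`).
L0: minus op=0x1c:5|rd=0:3|rs=7:3|pad=0:21 ⇒ 0xe0e00000 ⇒ big e0 e0 00 00

E0 E0 00 00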